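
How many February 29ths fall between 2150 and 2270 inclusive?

Years divisible by 4: 2152, 2156, …, 2268 — 30 in all.
Of these, 2200 is divisible by 100 but not 400, so not leap.
Leap years: 30 − 1 = 29.

29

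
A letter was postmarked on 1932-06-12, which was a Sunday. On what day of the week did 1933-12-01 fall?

June 1932: 30 − 12 = 18 days remain.
Then 17 full months totalling 518 days.
December 1, 1933: 1 day.
Total: 18 + 518 + 1 = 537 days.
537 mod 7 = 5, so 5 days after Sunday is Friday.

Friday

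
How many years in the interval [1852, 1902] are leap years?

12

Years divisible by 4: 1852, 1856, …, 1900 — 13 in all.
Of these, 1900 is divisible by 100 but not 400, so not leap.
Leap years: 13 − 1 = 12.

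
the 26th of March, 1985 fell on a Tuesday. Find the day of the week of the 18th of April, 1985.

Thursday

March 1985: 31 − 26 = 5 days remain.
April 1–18, 1985: 18 days.
Total: 5 + 18 = 23 days.
23 mod 7 = 2, so 2 days after Tuesday is Thursday.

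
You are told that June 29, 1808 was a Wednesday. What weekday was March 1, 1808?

Count forward from the earlier date (March 1, 1808) to the later (June 29, 1808):
March 1808: 31 − 1 = 30 days remain.
Then April (30), May (31): 30 + 31 = 61 days.
June 1–29, 1808: 29 days.
Total: 30 + 61 + 29 = 120 days.
120 mod 7 = 1, so 1 day before Wednesday is Tuesday.

Tuesday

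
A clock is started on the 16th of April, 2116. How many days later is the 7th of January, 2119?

996

April 16, 2116 → April 16, 2117: 365 days.
April 16, 2117 → April 16, 2118: 365 days.
April 2118: 30 − 16 = 14 days remain.
Then May (31), June (30), July (31), August (31), September (30), October (31), November (30), December (31): 31 + 30 + 31 + 31 + 30 + 31 + 30 + 31 = 245 days.
January 1–7, 2119: 7 days.
Residual: 266 days.
Total: 996 days.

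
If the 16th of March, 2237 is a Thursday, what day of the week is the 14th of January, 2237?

Count forward from the earlier date (January 14, 2237) to the later (March 16, 2237):
January 2237: 31 − 14 = 17 days remain.
Then February 2237 (28): 28 days.
March 1–16, 2237: 16 days.
Total: 17 + 28 + 16 = 61 days.
61 mod 7 = 5, so 5 days before Thursday is Saturday.

Saturday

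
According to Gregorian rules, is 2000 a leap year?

2000 is a leap year (divisible by 400).

Yes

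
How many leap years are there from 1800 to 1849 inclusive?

Years divisible by 4: 1800, 1804, …, 1848 — 13 in all.
Of these, 1800 is divisible by 100 but not 400, so not leap.
Leap years: 13 − 1 = 12.

12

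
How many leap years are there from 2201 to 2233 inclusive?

8

Years divisible by 4 in [2201, 2233]: 2204, 2208, 2212, 2216, 2220, 2224, 2228, 2232.
No century exceptions apply. Count: 8.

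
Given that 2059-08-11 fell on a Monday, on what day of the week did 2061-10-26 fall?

August 11, 2059 → August 11, 2060: 366 days (2060 is a leap year).
August 11, 2060 → August 11, 2061: 365 days.
August 2061: 31 − 11 = 20 days remain.
Then September (30): 30 days.
October 1–26, 2061: 26 days.
Residual: 76 days.
Total: 807 days.
807 mod 7 = 2, so 2 days after Monday is Wednesday.

Wednesday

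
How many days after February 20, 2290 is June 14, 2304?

Day-of-year of February 20, 2290: 51.
Day-of-year of June 14, 2304: 166.
2290 has 365 days, so 365 − 51 = 314 days remain in 2290.
Full years 2291–2303: 11 common + 2 leap = 11×365 + 2×366 = 4747 days.
Total: 314 + 4747 + 166 = 5227 days.

5227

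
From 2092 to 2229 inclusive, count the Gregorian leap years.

33

Years divisible by 4: 2092, 2096, …, 2228 — 35 in all.
Of these, 2100, 2200 are divisible by 100 but not 400, so not leap.
Leap years: 35 − 2 = 33.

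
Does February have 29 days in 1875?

No

1875 is not a leap year.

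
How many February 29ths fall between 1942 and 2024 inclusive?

21

Years divisible by 4: 1944, 1948, …, 2024 — 21 in all.
2000 is divisible by 400, so still leap.
No century exceptions apply. Count: 21.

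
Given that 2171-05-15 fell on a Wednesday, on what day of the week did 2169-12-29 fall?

Count forward from the earlier date (December 29, 2169) to the later (May 15, 2171):
Day-of-year of December 29, 2169: 363.
Day-of-year of May 15, 2171: 135.
2169 has 365 days, so 365 − 363 = 2 days remain in 2169.
Full years: 2170: 365. Sum = 365.
Total: 2 + 365 + 135 = 502 days.
502 mod 7 = 5, so 5 days before Wednesday is Friday.

Friday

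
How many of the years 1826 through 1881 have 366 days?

Years divisible by 4: 1828, 1832, …, 1880 — 14 in all.
No century exceptions apply. Count: 14.

14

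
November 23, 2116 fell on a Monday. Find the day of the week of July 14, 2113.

Friday

Count forward from the earlier date (July 14, 2113) to the later (November 23, 2116):
Day-of-year of July 14, 2113: 195.
Day-of-year of November 23, 2116: 328.
2113 has 365 days, so 365 − 195 = 170 days remain in 2113.
Full years: 2114: 365; 2115: 365. Sum = 730.
Total: 170 + 730 + 328 = 1228 days.
1228 mod 7 = 3, so 3 days before Monday is Friday.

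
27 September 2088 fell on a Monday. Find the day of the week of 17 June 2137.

Monday

Day-of-year of September 27, 2088: 271.
Day-of-year of June 17, 2137: 168.
2088 has 366 days, so 366 − 271 = 95 days remain in 2088.
Full years 2089–2136: 37 common + 11 leap = 37×365 + 11×366 = 17531 days.
Total: 95 + 17531 + 168 = 17794 days.
17794 is a multiple of 7, so 17 June 2137 falls on the same weekday: Monday.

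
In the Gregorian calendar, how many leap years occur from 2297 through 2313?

3

Years divisible by 4 in [2297, 2313]: 2300, 2304, 2308, 2312.
Of these, 2300 is divisible by 100 but not 400, so not leap.
Leap years: 4 − 1 = 3.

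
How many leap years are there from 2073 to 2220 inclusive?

35

Years divisible by 4: 2076, 2080, …, 2220 — 37 in all.
Of these, 2100, 2200 are divisible by 100 but not 400, so not leap.
Leap years: 37 − 2 = 35.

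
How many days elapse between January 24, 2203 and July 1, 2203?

January 2203: 31 − 24 = 7 days remain.
Then February 2203 (28), March (31), April (30), May (31), June (30): 28 + 31 + 30 + 31 + 30 = 150 days.
July 1, 2203: 1 day.
Total: 7 + 150 + 1 = 158 days.

158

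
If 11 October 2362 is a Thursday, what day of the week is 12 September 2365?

Day-of-year of October 11, 2362: 284.
Day-of-year of September 12, 2365: 255.
2362 has 365 days, so 365 − 284 = 81 days remain in 2362.
Full years: 2363: 365; 2364: 366. Sum = 731.
Total: 81 + 731 + 255 = 1067 days.
1067 mod 7 = 3, so 3 days after Thursday is Sunday.

Sunday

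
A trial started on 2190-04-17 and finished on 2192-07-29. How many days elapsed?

834

Day-of-year of April 17, 2190: 107.
Day-of-year of July 29, 2192: 211.
2190 has 365 days, so 365 − 107 = 258 days remain in 2190.
Full years: 2191: 365. Sum = 365.
Total: 258 + 365 + 211 = 834 days.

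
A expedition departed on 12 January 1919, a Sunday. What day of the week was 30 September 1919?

January 1919: 31 − 12 = 19 days remain.
Then February 1919 (28), March (31), April (30), May (31), June (30), July (31), August (31): 28 + 31 + 30 + 31 + 30 + 31 + 31 = 212 days.
September 1–30, 1919: 30 days.
Total: 19 + 212 + 30 = 261 days.
261 mod 7 = 2, so 2 days after Sunday is Tuesday.

Tuesday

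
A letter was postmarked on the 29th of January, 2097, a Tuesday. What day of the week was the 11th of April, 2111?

From January 29, 2097 to January 29, 2111: 14 years, of which 2 contain a Feb 29 — 12×365 + 2×366 = 5112 days.
(2100 is not a leap year (divisible by 100 but not 400).)
January 2111: 31 − 29 = 2 days remain.
Then February 2111 (28), March (31): 28 + 31 = 59 days.
April 1–11, 2111: 11 days.
Residual: 72 days.
Total: 5184 days.
5184 mod 7 = 4, so 4 days after Tuesday is Saturday.

Saturday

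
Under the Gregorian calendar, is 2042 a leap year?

No

2042 is not a leap year.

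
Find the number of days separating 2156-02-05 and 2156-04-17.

72

February 2156: 29 − 5 = 24 days remain (2156 is a leap year, so February has 29 days).
Then March (31): 31 days.
April 1–17, 2156: 17 days.
Total: 24 + 31 + 17 = 72 days.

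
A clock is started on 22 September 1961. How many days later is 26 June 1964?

1008

September 22, 1961 → September 22, 1962: 365 days.
September 22, 1962 → September 22, 1963: 365 days.
September 1963: 30 − 22 = 8 days remain.
Then October (31), November (30), December (31), January (31), February 1964 (29), March (31), April (30), May (31): 31 + 30 + 31 + 31 + 29 + 31 + 30 + 31 = 244 days.
June 1–26, 1964: 26 days.
Residual: 278 days.
Total: 1008 days.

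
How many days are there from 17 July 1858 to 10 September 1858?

July 1858: 31 − 17 = 14 days remain.
Then August (31): 31 days.
September 1–10, 1858: 10 days.
Total: 14 + 31 + 10 = 55 days.

55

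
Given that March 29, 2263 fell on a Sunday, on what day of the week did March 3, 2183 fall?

Monday

Count forward from the earlier date (March 3, 2183) to the later (March 29, 2263):
From March 3, 2183 to March 3, 2263: 80 years, of which 19 contain a Feb 29 — 61×365 + 19×366 = 29219 days.
(2200 is not a leap year (divisible by 100 but not 400).)
Within March 2263: 29 − 3 = 26 days.
Total: 29245 days.
29245 mod 7 = 6, so 6 days before Sunday is Monday.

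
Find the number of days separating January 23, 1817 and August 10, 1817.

199

January 1817: 31 − 23 = 8 days remain.
Then February 1817 (28), March (31), April (30), May (31), June (30), July (31): 28 + 31 + 30 + 31 + 30 + 31 = 181 days.
August 1–10, 1817: 10 days.
Total: 8 + 181 + 10 = 199 days.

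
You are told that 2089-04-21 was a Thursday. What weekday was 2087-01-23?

Thursday

Count forward from the earlier date (January 23, 2087) to the later (April 21, 2089):
January 23, 2087 → January 23, 2088: 365 days.
January 23, 2088 → January 23, 2089: 366 days (2088 is a leap year).
January 2089: 31 − 23 = 8 days remain.
Then February 2089 (28), March (31): 28 + 31 = 59 days.
April 1–21, 2089: 21 days.
Residual: 88 days.
Total: 819 days.
819 is a multiple of 7, so 2087-01-23 falls on the same weekday: Thursday.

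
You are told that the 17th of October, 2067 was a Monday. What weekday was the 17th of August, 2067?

Count forward from the earlier date (August 17, 2067) to the later (October 17, 2067):
August 2067: 31 − 17 = 14 days remain.
Then September (30): 30 days.
October 1–17, 2067: 17 days.
Total: 14 + 30 + 17 = 61 days.
61 mod 7 = 5, so 5 days before Monday is Wednesday.

Wednesday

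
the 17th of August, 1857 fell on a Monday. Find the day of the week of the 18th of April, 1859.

Monday

August 1857: 31 − 17 = 14 days remain.
Then 19 full months totalling 577 days.
April 1–18, 1859: 18 days.
Total: 14 + 577 + 18 = 609 days.
609 is a multiple of 7, so the 18th of April, 1859 falls on the same weekday: Monday.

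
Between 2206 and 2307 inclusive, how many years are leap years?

Years divisible by 4: 2208, 2212, …, 2304 — 25 in all.
Of these, 2300 is divisible by 100 but not 400, so not leap.
Leap years: 25 − 1 = 24.

24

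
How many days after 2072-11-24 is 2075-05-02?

Day-of-year of November 24, 2072: 329.
Day-of-year of May 2, 2075: 122.
2072 has 366 days, so 366 − 329 = 37 days remain in 2072.
Full years: 2073: 365; 2074: 365. Sum = 730.
Total: 37 + 730 + 122 = 889 days.

889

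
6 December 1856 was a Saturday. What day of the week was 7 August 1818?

Count forward from the earlier date (August 7, 1818) to the later (December 6, 1856):
Day-of-year of August 7, 1818: 219.
Day-of-year of December 6, 1856: 341.
1818 has 365 days, so 365 − 219 = 146 days remain in 1818.
Full years 1819–1855: 28 common + 9 leap = 28×365 + 9×366 = 13514 days.
Total: 146 + 13514 + 341 = 14001 days.
14001 mod 7 = 1, so 1 day before Saturday is Friday.

Friday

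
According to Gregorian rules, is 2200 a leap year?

2200 is not a leap year (divisible by 100 but not 400).

No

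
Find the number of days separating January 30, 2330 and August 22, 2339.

Day-of-year of January 30, 2330: 30.
Day-of-year of August 22, 2339: 234.
2330 has 365 days, so 365 − 30 = 335 days remain in 2330.
Full years 2331–2338: 6 common + 2 leap = 6×365 + 2×366 = 2922 days.
Total: 335 + 2922 + 234 = 3491 days.

3491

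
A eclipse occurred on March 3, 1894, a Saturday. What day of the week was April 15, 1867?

Count forward from the earlier date (April 15, 1867) to the later (March 3, 1894):
Day-of-year of April 15, 1867: 105.
Day-of-year of March 3, 1894: 62.
1867 has 365 days, so 365 − 105 = 260 days remain in 1867.
Full years 1868–1893: 19 common + 7 leap = 19×365 + 7×366 = 9497 days.
Total: 260 + 9497 + 62 = 9819 days.
9819 mod 7 = 5, so 5 days before Saturday is Monday.

Monday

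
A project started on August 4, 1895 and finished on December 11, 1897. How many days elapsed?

Day-of-year of August 4, 1895: 216.
Day-of-year of December 11, 1897: 345.
1895 has 365 days, so 365 − 216 = 149 days remain in 1895.
Full years: 1896: 366. Sum = 366.
Total: 149 + 366 + 345 = 860 days.

860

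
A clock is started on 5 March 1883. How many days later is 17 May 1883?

73

March 1883: 31 − 5 = 26 days remain.
Then April (30): 30 days.
May 1–17, 1883: 17 days.
Total: 26 + 30 + 17 = 73 days.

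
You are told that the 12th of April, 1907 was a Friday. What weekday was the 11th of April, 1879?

Friday

Count forward from the earlier date (April 11, 1879) to the later (April 12, 1907):
Day-of-year of April 11, 1879: 101.
Day-of-year of April 12, 1907: 102.
1879 has 365 days, so 365 − 101 = 264 days remain in 1879.
Full years 1880–1906: 21 common + 6 leap = 21×365 + 6×366 = 9861 days.
Total: 264 + 9861 + 102 = 10227 days.
10227 is a multiple of 7, so the 11th of April, 1879 falls on the same weekday: Friday.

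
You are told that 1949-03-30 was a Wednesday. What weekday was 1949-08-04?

Thursday

March 1949: 31 − 30 = 1 day remains.
Then April (30), May (31), June (30), July (31): 30 + 31 + 30 + 31 = 122 days.
August 1–4, 1949: 4 days.
Total: 1 + 122 + 4 = 127 days.
127 mod 7 = 1, so 1 day after Wednesday is Thursday.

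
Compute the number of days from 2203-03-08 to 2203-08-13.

158

March 2203: 31 − 8 = 23 days remain.
Then April (30), May (31), June (30), July (31): 30 + 31 + 30 + 31 = 122 days.
August 1–13, 2203: 13 days.
Total: 23 + 122 + 13 = 158 days.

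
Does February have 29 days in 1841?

1841 is not a leap year.

No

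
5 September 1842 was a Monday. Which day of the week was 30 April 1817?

Count forward from the earlier date (April 30, 1817) to the later (September 5, 1842):
Day-of-year of April 30, 1817: 120.
Day-of-year of September 5, 1842: 248.
1817 has 365 days, so 365 − 120 = 245 days remain in 1817.
Full years 1818–1841: 18 common + 6 leap = 18×365 + 6×366 = 8766 days.
Total: 245 + 8766 + 248 = 9259 days.
9259 mod 7 = 5, so 5 days before Monday is Wednesday.

Wednesday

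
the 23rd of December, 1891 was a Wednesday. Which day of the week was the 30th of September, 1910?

Day-of-year of December 23, 1891: 357.
Day-of-year of September 30, 1910: 273.
1891 has 365 days, so 365 − 357 = 8 days remain in 1891.
Full years 1892–1909: 14 common + 4 leap = 14×365 + 4×366 = 6574 days.
Total: 8 + 6574 + 273 = 6855 days.
6855 mod 7 = 2, so 2 days after Wednesday is Friday.

Friday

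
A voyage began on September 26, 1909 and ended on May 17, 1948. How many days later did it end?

Day-of-year of September 26, 1909: 269.
Day-of-year of May 17, 1948: 138.
1909 has 365 days, so 365 − 269 = 96 days remain in 1909.
Full years 1910–1947: 29 common + 9 leap = 29×365 + 9×366 = 13879 days.
Total: 96 + 13879 + 138 = 14113 days.

14113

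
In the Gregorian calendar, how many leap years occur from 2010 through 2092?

Years divisible by 4: 2012, 2016, …, 2092 — 21 in all.
No century exceptions apply. Count: 21.

21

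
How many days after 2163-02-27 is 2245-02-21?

29944

From February 27, 2163 to February 27, 2244: 81 years, of which 19 contain a Feb 29 — 62×365 + 19×366 = 29584 days.
(2200 is not a leap year (divisible by 100 but not 400).)
February 2244: 29 − 27 = 2 days remain (2244 is a leap year, so February has 29 days).
Then 11 full months totalling 337 days.
February 1–21, 2245: 21 days (2245 is not a leap year).
Residual: 360 days.
Total: 29944 days.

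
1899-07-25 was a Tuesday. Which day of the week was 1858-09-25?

Count forward from the earlier date (September 25, 1858) to the later (July 25, 1899):
Day-of-year of September 25, 1858: 268.
Day-of-year of July 25, 1899: 206.
1858 has 365 days, so 365 − 268 = 97 days remain in 1858.
Full years 1859–1898: 30 common + 10 leap = 30×365 + 10×366 = 14610 days.
Total: 97 + 14610 + 206 = 14913 days.
14913 mod 7 = 3, so 3 days before Tuesday is Saturday.

Saturday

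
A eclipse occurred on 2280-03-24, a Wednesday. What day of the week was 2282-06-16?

Day-of-year of March 24, 2280: 84.
Day-of-year of June 16, 2282: 167.
2280 has 366 days, so 366 − 84 = 282 days remain in 2280.
Full years: 2281: 365. Sum = 365.
Total: 282 + 365 + 167 = 814 days.
814 mod 7 = 2, so 2 days after Wednesday is Friday.

Friday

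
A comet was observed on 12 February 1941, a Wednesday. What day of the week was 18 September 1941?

Thursday

February 1941: 28 − 12 = 16 days remain (1941 is not a leap year, so February has 28 days).
Then March (31), April (30), May (31), June (30), July (31), August (31): 31 + 30 + 31 + 30 + 31 + 31 = 184 days.
September 1–18, 1941: 18 days.
Total: 16 + 184 + 18 = 218 days.
218 mod 7 = 1, so 1 day after Wednesday is Thursday.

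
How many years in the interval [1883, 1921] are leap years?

Years divisible by 4 in [1883, 1921]: 1884, 1888, 1892, 1896, 1900, 1904, 1908, 1912, 1916, 1920.
Of these, 1900 is divisible by 100 but not 400, so not leap.
Leap years: 10 − 1 = 9.

9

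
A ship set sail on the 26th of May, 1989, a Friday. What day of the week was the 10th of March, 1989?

Friday

Count forward from the earlier date (March 10, 1989) to the later (May 26, 1989):
March 1989: 31 − 10 = 21 days remain.
Then April (30): 30 days.
May 1–26, 1989: 26 days.
Total: 21 + 30 + 26 = 77 days.
77 is a multiple of 7, so the 10th of March, 1989 falls on the same weekday: Friday.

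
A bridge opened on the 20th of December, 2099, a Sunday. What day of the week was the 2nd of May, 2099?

Saturday

Count forward from the earlier date (May 2, 2099) to the later (December 20, 2099):
May 2099: 31 − 2 = 29 days remain.
Then June (30), July (31), August (31), September (30), October (31), November (30): 30 + 31 + 31 + 30 + 31 + 30 = 183 days.
December 1–20, 2099: 20 days.
Total: 29 + 183 + 20 = 232 days.
232 mod 7 = 1, so 1 day before Sunday is Saturday.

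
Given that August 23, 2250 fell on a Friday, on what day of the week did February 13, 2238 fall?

Tuesday

Count forward from the earlier date (February 13, 2238) to the later (August 23, 2250):
Day-of-year of February 13, 2238: 44.
Day-of-year of August 23, 2250: 235.
2238 has 365 days, so 365 − 44 = 321 days remain in 2238.
Full years 2239–2249: 8 common + 3 leap = 8×365 + 3×366 = 4018 days.
Total: 321 + 4018 + 235 = 4574 days.
4574 mod 7 = 3, so 3 days before Friday is Tuesday.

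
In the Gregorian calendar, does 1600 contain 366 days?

1600 is a leap year (divisible by 400).

Yes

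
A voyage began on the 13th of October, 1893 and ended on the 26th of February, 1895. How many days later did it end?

October 1893: 31 − 13 = 18 days remain.
Then 15 full months totalling 457 days.
February 1–26, 1895: 26 days (1895 is not a leap year).
Total: 18 + 457 + 26 = 501 days.

501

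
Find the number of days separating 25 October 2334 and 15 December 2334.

51

October 2334: 31 − 25 = 6 days remain.
Then November (30): 30 days.
December 1–15, 2334: 15 days.
Total: 6 + 30 + 15 = 51 days.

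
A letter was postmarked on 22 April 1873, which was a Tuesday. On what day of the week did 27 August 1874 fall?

April 22, 1873 → April 22, 1874: 365 days.
April 1874: 30 − 22 = 8 days remain.
Then May (31), June (30), July (31): 31 + 30 + 31 = 92 days.
August 1–27, 1874: 27 days.
Residual: 127 days.
Total: 492 days.
492 mod 7 = 2, so 2 days after Tuesday is Thursday.

Thursday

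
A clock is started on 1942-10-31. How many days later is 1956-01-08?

From October 31, 1942 to October 31, 1955: 13 years, of which 3 contain a Feb 29 — 10×365 + 3×366 = 4748 days.
October 1955: 31 − 31 = 0 days remain.
Then November (30), December (31): 30 + 31 = 61 days.
January 1–8, 1956: 8 days.
Residual: 69 days.
Total: 4817 days.

4817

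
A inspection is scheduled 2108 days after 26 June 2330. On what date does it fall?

3 April 2336

Count 2108 days after June 26, 2330:
Day-of-year of June 26, 2330: 177.
Day-of-year of April 3, 2336: 94.
2330 has 365 days, so 365 − 177 = 188 days remain in 2330.
Full years: 2331: 365; 2332: 366; 2333: 365; 2334: 365; 2335: 365. Sum = 1826.
Total: 188 + 1826 + 94 = 2108 days.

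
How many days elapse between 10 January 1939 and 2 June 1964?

Day-of-year of January 10, 1939: 10.
Day-of-year of June 2, 1964: 154.
1939 has 365 days, so 365 − 10 = 355 days remain in 1939.
Full years 1940–1963: 18 common + 6 leap = 18×365 + 6×366 = 8766 days.
Total: 355 + 8766 + 154 = 9275 days.

9275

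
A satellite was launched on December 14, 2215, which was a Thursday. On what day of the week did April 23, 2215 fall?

Count forward from the earlier date (April 23, 2215) to the later (December 14, 2215):
April 2215: 30 − 23 = 7 days remain.
Then May (31), June (30), July (31), August (31), September (30), October (31), November (30): 31 + 30 + 31 + 31 + 30 + 31 + 30 = 214 days.
December 1–14, 2215: 14 days.
Total: 7 + 214 + 14 = 235 days.
235 mod 7 = 4, so 4 days before Thursday is Sunday.

Sunday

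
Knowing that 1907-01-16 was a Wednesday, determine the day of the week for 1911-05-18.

Day-of-year of January 16, 1907: 16.
Day-of-year of May 18, 1911: 138.
1907 has 365 days, so 365 − 16 = 349 days remain in 1907.
Full years: 1908: 366; 1909: 365; 1910: 365. Sum = 1096.
Total: 349 + 1096 + 138 = 1583 days.
1583 mod 7 = 1, so 1 day after Wednesday is Thursday.

Thursday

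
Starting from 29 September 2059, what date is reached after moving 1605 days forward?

20 February 2064

Count 1605 days after September 29, 2059:
September 29, 2059 → September 29, 2060: 366 days (2060 is a leap year).
September 29, 2060 → September 29, 2061: 365 days.
September 29, 2061 → September 29, 2062: 365 days.
September 29, 2062 → September 29, 2063: 365 days.
September 2063: 30 − 29 = 1 day remains.
Then October (31), November (30), December (31), January (31): 31 + 30 + 31 + 31 = 123 days.
February 1–20, 2064: 20 days (2064 is a leap year).
Residual: 144 days.
Total: 1605 days.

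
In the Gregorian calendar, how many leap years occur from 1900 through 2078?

44

Years divisible by 4: 1900, 1904, …, 2076 — 45 in all.
Of these, 1900 is divisible by 100 but not 400, so not leap.
2000 is divisible by 400, so still leap.
Leap years: 45 − 1 = 44.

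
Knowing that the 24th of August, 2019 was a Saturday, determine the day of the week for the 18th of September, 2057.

Tuesday

From August 24, 2019 to August 24, 2057: 38 years, of which 10 contain a Feb 29 — 28×365 + 10×366 = 13880 days.
August 2057: 31 − 24 = 7 days remain.
September 1–18, 2057: 18 days.
Residual: 25 days.
Total: 13905 days.
13905 mod 7 = 3, so 3 days after Saturday is Tuesday.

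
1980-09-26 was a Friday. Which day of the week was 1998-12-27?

Day-of-year of September 26, 1980: 270.
Day-of-year of December 27, 1998: 361.
1980 has 366 days, so 366 − 270 = 96 days remain in 1980.
Full years 1981–1997: 13 common + 4 leap = 13×365 + 4×366 = 6209 days.
Total: 96 + 6209 + 361 = 6666 days.
6666 mod 7 = 2, so 2 days after Friday is Sunday.

Sunday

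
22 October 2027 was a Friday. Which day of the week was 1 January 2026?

Count forward from the earlier date (January 1, 2026) to the later (October 22, 2027):
Day-of-year of January 1, 2026: 1.
Day-of-year of October 22, 2027: 295.
2026 has 365 days, so 365 − 1 = 364 days remain in 2026.
Total: 364 + 295 = 659 days.
659 mod 7 = 1, so 1 day before Friday is Thursday.

Thursday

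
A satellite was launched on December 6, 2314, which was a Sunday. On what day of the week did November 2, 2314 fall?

Monday

Count forward from the earlier date (November 2, 2314) to the later (December 6, 2314):
November 2314: 30 − 2 = 28 days remain.
December 1–6, 2314: 6 days.
Total: 28 + 6 = 34 days.
34 mod 7 = 6, so 6 days before Sunday is Monday.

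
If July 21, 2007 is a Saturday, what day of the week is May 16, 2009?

Saturday

July 2007: 31 − 21 = 10 days remain.
Then 21 full months totalling 639 days.
May 1–16, 2009: 16 days.
Total: 10 + 639 + 16 = 665 days.
665 is a multiple of 7, so May 16, 2009 falls on the same weekday: Saturday.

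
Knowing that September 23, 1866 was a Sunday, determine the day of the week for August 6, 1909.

Day-of-year of September 23, 1866: 266.
Day-of-year of August 6, 1909: 218.
1866 has 365 days, so 365 − 266 = 99 days remain in 1866.
Full years 1867–1908: 32 common + 10 leap = 32×365 + 10×366 = 15340 days.
Total: 99 + 15340 + 218 = 15657 days.
15657 mod 7 = 5, so 5 days after Sunday is Friday.

Friday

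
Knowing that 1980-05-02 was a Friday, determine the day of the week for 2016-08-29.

Monday

Day-of-year of May 2, 1980: 123.
Day-of-year of August 29, 2016: 242.
1980 has 366 days, so 366 − 123 = 243 days remain in 1980.
Full years 1981–2015: 27 common + 8 leap = 27×365 + 8×366 = 12783 days.
Total: 243 + 12783 + 242 = 13268 days.
13268 mod 7 = 3, so 3 days after Friday is Monday.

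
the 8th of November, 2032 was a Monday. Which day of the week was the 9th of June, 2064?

Monday

From November 8, 2032 to November 8, 2063: 31 years, of which 7 contain a Feb 29 — 24×365 + 7×366 = 11322 days.
November 2063: 30 − 8 = 22 days remain.
Then December (31), January (31), February 2064 (29), March (31), April (30), May (31): 31 + 31 + 29 + 31 + 30 + 31 = 183 days.
June 1–9, 2064: 9 days.
Residual: 214 days.
Total: 11536 days.
11536 is a multiple of 7, so the 9th of June, 2064 falls on the same weekday: Monday.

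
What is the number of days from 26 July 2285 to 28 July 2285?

Within July 2285: 28 − 26 = 2 days.

2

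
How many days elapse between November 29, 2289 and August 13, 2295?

November 29, 2289 → November 29, 2290: 365 days.
November 29, 2290 → November 29, 2291: 365 days.
November 29, 2291 → November 29, 2292: 366 days (2292 is a leap year).
November 29, 2292 → November 29, 2293: 365 days.
November 29, 2293 → November 29, 2294: 365 days.
November 2294: 30 − 29 = 1 day remains.
Then December (31), January (31), February 2295 (28), March (31), April (30), May (31), June (30), July (31): 31 + 31 + 28 + 31 + 30 + 31 + 30 + 31 = 243 days.
August 1–13, 2295: 13 days.
Residual: 257 days.
Total: 2083 days.

2083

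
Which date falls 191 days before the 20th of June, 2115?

the 11th of December, 2114

Count 191 days before June 20, 2115:
Day-of-year of December 11, 2114: 345.
Day-of-year of June 20, 2115: 171.
2114 has 365 days, so 365 − 345 = 20 days remain in 2114.
Total: 20 + 171 = 191 days.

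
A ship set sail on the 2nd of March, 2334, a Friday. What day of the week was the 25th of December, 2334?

March 2334: 31 − 2 = 29 days remain.
Then April (30), May (31), June (30), July (31), August (31), September (30), October (31), November (30): 30 + 31 + 30 + 31 + 31 + 30 + 31 + 30 = 244 days.
December 1–25, 2334: 25 days.
Total: 29 + 244 + 25 = 298 days.
298 mod 7 = 4, so 4 days after Friday is Tuesday.

Tuesday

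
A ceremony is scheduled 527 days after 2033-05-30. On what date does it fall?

2034-11-08

Count 527 days after May 30, 2033:
Day-of-year of May 30, 2033: 150.
Day-of-year of November 8, 2034: 312.
2033 has 365 days, so 365 − 150 = 215 days remain in 2033.
Total: 215 + 312 = 527 days.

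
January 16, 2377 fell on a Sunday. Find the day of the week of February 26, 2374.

Tuesday

Count forward from the earlier date (February 26, 2374) to the later (January 16, 2377):
Day-of-year of February 26, 2374: 57.
Day-of-year of January 16, 2377: 16.
2374 has 365 days, so 365 − 57 = 308 days remain in 2374.
Full years: 2375: 365; 2376: 366. Sum = 731.
Total: 308 + 731 + 16 = 1055 days.
1055 mod 7 = 5, so 5 days before Sunday is Tuesday.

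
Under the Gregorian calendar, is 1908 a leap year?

1908 is a leap year.

Yes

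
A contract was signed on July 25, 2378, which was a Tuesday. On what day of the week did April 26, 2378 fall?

Count forward from the earlier date (April 26, 2378) to the later (July 25, 2378):
April 2378: 30 − 26 = 4 days remain.
Then May (31), June (30): 31 + 30 = 61 days.
July 1–25, 2378: 25 days.
Total: 4 + 61 + 25 = 90 days.
90 mod 7 = 6, so 6 days before Tuesday is Wednesday.

Wednesday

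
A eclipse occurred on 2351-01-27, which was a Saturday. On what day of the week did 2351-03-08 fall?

January 2351: 31 − 27 = 4 days remain.
Then February 2351 (28): 28 days.
March 1–8, 2351: 8 days.
Total: 4 + 28 + 8 = 40 days.
40 mod 7 = 5, so 5 days after Saturday is Thursday.

Thursday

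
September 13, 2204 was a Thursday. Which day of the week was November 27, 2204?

Tuesday

September 2204: 30 − 13 = 17 days remain.
Then October (31): 31 days.
November 1–27, 2204: 27 days.
Total: 17 + 31 + 27 = 75 days.
75 mod 7 = 5, so 5 days after Thursday is Tuesday.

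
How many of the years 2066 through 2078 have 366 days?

3

Years divisible by 4 in [2066, 2078]: 2068, 2072, 2076.
No century exceptions apply. Count: 3.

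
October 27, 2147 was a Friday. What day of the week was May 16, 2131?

Wednesday

Count forward from the earlier date (May 16, 2131) to the later (October 27, 2147):
Day-of-year of May 16, 2131: 136.
Day-of-year of October 27, 2147: 300.
2131 has 365 days, so 365 − 136 = 229 days remain in 2131.
Full years 2132–2146: 11 common + 4 leap = 11×365 + 4×366 = 5479 days.
Total: 229 + 5479 + 300 = 6008 days.
6008 mod 7 = 2, so 2 days before Friday is Wednesday.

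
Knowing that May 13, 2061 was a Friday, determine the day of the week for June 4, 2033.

Saturday

Count forward from the earlier date (June 4, 2033) to the later (May 13, 2061):
From June 4, 2033 to June 4, 2060: 27 years, of which 7 contain a Feb 29 — 20×365 + 7×366 = 9862 days.
June 2060: 30 − 4 = 26 days remain.
Then 10 full months totalling 304 days.
May 1–13, 2061: 13 days.
Residual: 343 days.
Total: 10205 days.
10205 mod 7 = 6, so 6 days before Friday is Saturday.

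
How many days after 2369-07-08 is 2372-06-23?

1081

July 8, 2369 → July 8, 2370: 365 days.
July 8, 2370 → July 8, 2371: 365 days.
July 2371: 31 − 8 = 23 days remain.
Then 10 full months totalling 305 days.
June 1–23, 2372: 23 days.
Residual: 351 days.
Total: 1081 days.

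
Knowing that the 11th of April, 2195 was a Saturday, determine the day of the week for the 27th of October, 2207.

Tuesday

Day-of-year of April 11, 2195: 101.
Day-of-year of October 27, 2207: 300.
2195 has 365 days, so 365 − 101 = 264 days remain in 2195.
Full years 2196–2206: 9 common + 2 leap = 9×365 + 2×366 = 4017 days.
Total: 264 + 4017 + 300 = 4581 days.
4581 mod 7 = 3, so 3 days after Saturday is Tuesday.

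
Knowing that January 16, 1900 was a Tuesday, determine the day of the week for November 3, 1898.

Count forward from the earlier date (November 3, 1898) to the later (January 16, 1900):
November 3, 1898 → November 3, 1899: 365 days.
November 1899: 30 − 3 = 27 days remain.
Then December (31): 31 days.
January 1–16, 1900: 16 days.
Residual: 74 days.
Total: 439 days.
439 mod 7 = 5, so 5 days before Tuesday is Thursday.

Thursday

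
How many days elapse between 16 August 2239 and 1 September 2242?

August 16, 2239 → August 16, 2240: 366 days (2240 is a leap year).
August 16, 2240 → August 16, 2241: 365 days.
August 16, 2241 → August 16, 2242: 365 days.
August 2242: 31 − 16 = 15 days remain.
September 1, 2242: 1 day.
Residual: 16 days.
Total: 1112 days.

1112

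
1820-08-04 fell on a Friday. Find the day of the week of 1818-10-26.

Count forward from the earlier date (October 26, 1818) to the later (August 4, 1820):
October 26, 1818 → October 26, 1819: 365 days.
October 1819: 31 − 26 = 5 days remain.
Then 9 full months totalling 274 days.
August 1–4, 1820: 4 days.
Residual: 283 days.
Total: 648 days.
648 mod 7 = 4, so 4 days before Friday is Monday.

Monday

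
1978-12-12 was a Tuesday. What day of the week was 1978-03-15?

Count forward from the earlier date (March 15, 1978) to the later (December 12, 1978):
March 1978: 31 − 15 = 16 days remain.
Then April (30), May (31), June (30), July (31), August (31), September (30), October (31), November (30): 30 + 31 + 30 + 31 + 31 + 30 + 31 + 30 = 244 days.
December 1–12, 1978: 12 days.
Total: 16 + 244 + 12 = 272 days.
272 mod 7 = 6, so 6 days before Tuesday is Wednesday.

Wednesday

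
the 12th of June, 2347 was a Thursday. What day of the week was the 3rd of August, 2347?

June 2347: 30 − 12 = 18 days remain.
Then July (31): 31 days.
August 1–3, 2347: 3 days.
Total: 18 + 31 + 3 = 52 days.
52 mod 7 = 3, so 3 days after Thursday is Sunday.

Sunday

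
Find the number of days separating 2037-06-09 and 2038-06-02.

358

Day-of-year of June 9, 2037: 160.
Day-of-year of June 2, 2038: 153.
2037 has 365 days, so 365 − 160 = 205 days remain in 2037.
Total: 205 + 153 = 358 days.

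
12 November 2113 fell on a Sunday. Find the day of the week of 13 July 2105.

Count forward from the earlier date (July 13, 2105) to the later (November 12, 2113):
From July 13, 2105 to July 13, 2113: 8 years, of which 2 contain a Feb 29 — 6×365 + 2×366 = 2922 days.
July 2113: 31 − 13 = 18 days remain.
Then August (31), September (30), October (31): 31 + 30 + 31 = 92 days.
November 1–12, 2113: 12 days.
Residual: 122 days.
Total: 3044 days.
3044 mod 7 = 6, so 6 days before Sunday is Monday.

Monday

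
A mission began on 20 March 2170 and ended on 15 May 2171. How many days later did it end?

Day-of-year of March 20, 2170: 79.
Day-of-year of May 15, 2171: 135.
2170 has 365 days, so 365 − 79 = 286 days remain in 2170.
Total: 286 + 135 = 421 days.

421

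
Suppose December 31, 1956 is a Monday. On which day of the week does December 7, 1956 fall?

Count forward from the earlier date (December 7, 1956) to the later (December 31, 1956):
Within December 1956: 31 − 7 = 24 days.
24 mod 7 = 3, so 3 days before Monday is Friday.

Friday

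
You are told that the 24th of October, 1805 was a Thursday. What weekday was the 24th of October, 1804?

Wednesday

Count forward from the earlier date (October 24, 1804) to the later (October 24, 1805):
Day-of-year of October 24, 1804: 298.
Day-of-year of October 24, 1805: 297.
1804 has 366 days, so 366 − 298 = 68 days remain in 1804.
Total: 68 + 297 = 365 days.
365 mod 7 = 1, so 1 day before Thursday is Wednesday.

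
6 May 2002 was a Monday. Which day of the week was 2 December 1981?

Count forward from the earlier date (December 2, 1981) to the later (May 6, 2002):
Day-of-year of December 2, 1981: 336.
Day-of-year of May 6, 2002: 126.
1981 has 365 days, so 365 − 336 = 29 days remain in 1981.
Full years 1982–2001: 15 common + 5 leap = 15×365 + 5×366 = 7305 days.
Total: 29 + 7305 + 126 = 7460 days.
7460 mod 7 = 5, so 5 days before Monday is Wednesday.

Wednesday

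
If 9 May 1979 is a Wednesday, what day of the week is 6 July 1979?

May 1979: 31 − 9 = 22 days remain.
Then June (30): 30 days.
July 1–6, 1979: 6 days.
Total: 22 + 30 + 6 = 58 days.
58 mod 7 = 2, so 2 days after Wednesday is Friday.

Friday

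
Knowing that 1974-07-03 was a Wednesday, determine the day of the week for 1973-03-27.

Count forward from the earlier date (March 27, 1973) to the later (July 3, 1974):
Day-of-year of March 27, 1973: 86.
Day-of-year of July 3, 1974: 184.
1973 has 365 days, so 365 − 86 = 279 days remain in 1973.
Total: 279 + 184 = 463 days.
463 mod 7 = 1, so 1 day before Wednesday is Tuesday.

Tuesday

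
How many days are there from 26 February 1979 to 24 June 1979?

February 1979: 28 − 26 = 2 days remain (1979 is not a leap year, so February has 28 days).
Then March (31), April (30), May (31): 31 + 30 + 31 = 92 days.
June 1–24, 1979: 24 days.
Total: 2 + 92 + 24 = 118 days.

118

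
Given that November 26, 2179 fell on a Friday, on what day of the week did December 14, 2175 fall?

Thursday

Count forward from the earlier date (December 14, 2175) to the later (November 26, 2179):
December 14, 2175 → December 14, 2176: 366 days (2176 is a leap year).
December 14, 2176 → December 14, 2177: 365 days.
December 14, 2177 → December 14, 2178: 365 days.
December 2178: 31 − 14 = 17 days remain.
Then 10 full months totalling 304 days.
November 1–26, 2179: 26 days.
Residual: 347 days.
Total: 1443 days.
1443 mod 7 = 1, so 1 day before Friday is Thursday.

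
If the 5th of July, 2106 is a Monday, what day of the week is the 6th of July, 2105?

Monday

Count forward from the earlier date (July 6, 2105) to the later (July 5, 2106):
Day-of-year of July 6, 2105: 187.
Day-of-year of July 5, 2106: 186.
2105 has 365 days, so 365 − 187 = 178 days remain in 2105.
Total: 178 + 186 = 364 days.
364 is a multiple of 7, so the 6th of July, 2105 falls on the same weekday: Monday.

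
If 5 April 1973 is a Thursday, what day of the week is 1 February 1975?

Day-of-year of April 5, 1973: 95.
Day-of-year of February 1, 1975: 32.
1973 has 365 days, so 365 − 95 = 270 days remain in 1973.
Full years: 1974: 365. Sum = 365.
Total: 270 + 365 + 32 = 667 days.
667 mod 7 = 2, so 2 days after Thursday is Saturday.

Saturday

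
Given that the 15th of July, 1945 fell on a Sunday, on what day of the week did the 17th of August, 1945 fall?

July 1945: 31 − 15 = 16 days remain.
August 1–17, 1945: 17 days.
Total: 16 + 17 = 33 days.
33 mod 7 = 5, so 5 days after Sunday is Friday.

Friday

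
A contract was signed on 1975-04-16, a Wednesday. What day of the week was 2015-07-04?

Day-of-year of April 16, 1975: 106.
Day-of-year of July 4, 2015: 185.
1975 has 365 days, so 365 − 106 = 259 days remain in 1975.
Full years 1976–2014: 29 common + 10 leap = 29×365 + 10×366 = 14245 days.
Total: 259 + 14245 + 185 = 14689 days.
14689 mod 7 = 3, so 3 days after Wednesday is Saturday.

Saturday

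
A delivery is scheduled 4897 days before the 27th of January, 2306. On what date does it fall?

the 30th of August, 2292

Count 4897 days before January 27, 2306:
From August 30, 2292 to August 30, 2305: 13 years, of which 2 contain a Feb 29 — 11×365 + 2×366 = 4747 days.
(2300 is not a leap year (divisible by 100 but not 400).)
August 2305: 31 − 30 = 1 day remains.
Then September (30), October (31), November (30), December (31): 30 + 31 + 30 + 31 = 122 days.
January 1–27, 2306: 27 days.
Residual: 150 days.
Total: 4897 days.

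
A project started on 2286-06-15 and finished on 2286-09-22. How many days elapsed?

June 2286: 30 − 15 = 15 days remain.
Then July (31), August (31): 31 + 31 = 62 days.
September 1–22, 2286: 22 days.
Total: 15 + 62 + 22 = 99 days.

99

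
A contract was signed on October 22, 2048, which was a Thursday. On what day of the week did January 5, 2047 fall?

Count forward from the earlier date (January 5, 2047) to the later (October 22, 2048):
January 5, 2047 → January 5, 2048: 365 days.
January 2048: 31 − 5 = 26 days remain.
Then February 2048 (29), March (31), April (30), May (31), June (30), July (31), August (31), September (30): 29 + 31 + 30 + 31 + 30 + 31 + 31 + 30 = 243 days.
October 1–22, 2048: 22 days.
Residual: 291 days.
Total: 656 days.
656 mod 7 = 5, so 5 days before Thursday is Saturday.

Saturday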